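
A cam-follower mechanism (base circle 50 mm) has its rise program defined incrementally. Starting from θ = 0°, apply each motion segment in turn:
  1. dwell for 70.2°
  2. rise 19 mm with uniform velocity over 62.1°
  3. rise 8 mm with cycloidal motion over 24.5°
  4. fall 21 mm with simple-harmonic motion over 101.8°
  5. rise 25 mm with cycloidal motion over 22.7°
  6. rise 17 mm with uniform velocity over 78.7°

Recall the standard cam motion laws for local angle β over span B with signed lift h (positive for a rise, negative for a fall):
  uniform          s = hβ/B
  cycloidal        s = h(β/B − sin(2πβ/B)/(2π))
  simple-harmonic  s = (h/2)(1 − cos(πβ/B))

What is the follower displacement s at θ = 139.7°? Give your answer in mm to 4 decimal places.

seg 1 [0°–70.2°] dwell: s stays 0.0000
seg 2 [70.2°–132.3°] uniform, h=19: full span → s += 19 → s = 19.0000
seg 3 [132.3°–156.8°] cycloidal, h=8: θ=139.7° here. β=7.4, B=24.5. 8·(0.3020 − sin(2π·0.3020)/(2π)) = 1.2105 → s = 20.2105

20.2105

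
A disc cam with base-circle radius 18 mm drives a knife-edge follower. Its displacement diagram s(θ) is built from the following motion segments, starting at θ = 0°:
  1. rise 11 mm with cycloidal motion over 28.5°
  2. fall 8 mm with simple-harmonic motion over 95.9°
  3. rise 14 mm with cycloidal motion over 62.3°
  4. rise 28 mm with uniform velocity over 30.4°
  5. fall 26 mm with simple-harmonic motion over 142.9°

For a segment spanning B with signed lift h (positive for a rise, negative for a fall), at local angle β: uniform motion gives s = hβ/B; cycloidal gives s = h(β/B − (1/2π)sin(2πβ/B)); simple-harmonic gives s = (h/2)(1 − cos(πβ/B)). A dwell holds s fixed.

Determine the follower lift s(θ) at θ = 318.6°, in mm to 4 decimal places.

seg 1 [0°–28.5°] cycloidal, h=11: full span → s += 11 → s = 11.0000
seg 2 [28.5°–124.4°] simple-harmonic, h=-8: full span → s += -8 → s = 3.0000
seg 3 [124.4°–186.7°] cycloidal, h=14: full span → s += 14 → s = 17.0000
seg 4 [186.7°–217.1°] uniform, h=28: full span → s += 28 → s = 45.0000
seg 5 [217.1°–360°] simple-harmonic, h=-26: θ=318.6° here. β=101.5, B=142.9. -26/2·(1 − cos(π·0.7103)) = -20.9770 → s = 24.0230

24.0230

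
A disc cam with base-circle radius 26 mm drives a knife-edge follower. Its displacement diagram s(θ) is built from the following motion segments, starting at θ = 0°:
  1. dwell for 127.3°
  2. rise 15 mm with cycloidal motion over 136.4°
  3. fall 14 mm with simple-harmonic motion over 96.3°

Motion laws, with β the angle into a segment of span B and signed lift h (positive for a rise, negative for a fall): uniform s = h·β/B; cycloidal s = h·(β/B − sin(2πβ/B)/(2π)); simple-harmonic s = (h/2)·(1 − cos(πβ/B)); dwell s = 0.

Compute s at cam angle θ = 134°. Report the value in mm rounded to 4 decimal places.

seg 1 [0°–127.3°] dwell: s stays 0.0000
seg 2 [127.3°–263.7°] cycloidal, h=15: θ=134° here. β=6.7, B=136.4. 15·(0.0491 − sin(2π·0.0491)/(2π)) = 0.0116 → s = 0.0116

0.0116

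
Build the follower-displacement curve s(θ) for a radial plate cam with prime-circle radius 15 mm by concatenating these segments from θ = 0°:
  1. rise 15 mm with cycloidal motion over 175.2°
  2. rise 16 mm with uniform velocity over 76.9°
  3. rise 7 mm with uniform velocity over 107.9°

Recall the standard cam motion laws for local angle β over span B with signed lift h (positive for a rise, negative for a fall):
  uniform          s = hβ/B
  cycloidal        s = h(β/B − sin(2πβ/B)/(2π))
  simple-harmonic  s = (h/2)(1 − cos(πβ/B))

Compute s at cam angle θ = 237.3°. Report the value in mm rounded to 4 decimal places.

seg 1 [0°–175.2°] cycloidal, h=15: full span → s += 15 → s = 15.0000
seg 2 [175.2°–252.1°] uniform, h=16: θ=237.3° here. β=62.1, B=76.9. 16·62.1/76.9 = 12.9207 → s = 27.9207

27.9207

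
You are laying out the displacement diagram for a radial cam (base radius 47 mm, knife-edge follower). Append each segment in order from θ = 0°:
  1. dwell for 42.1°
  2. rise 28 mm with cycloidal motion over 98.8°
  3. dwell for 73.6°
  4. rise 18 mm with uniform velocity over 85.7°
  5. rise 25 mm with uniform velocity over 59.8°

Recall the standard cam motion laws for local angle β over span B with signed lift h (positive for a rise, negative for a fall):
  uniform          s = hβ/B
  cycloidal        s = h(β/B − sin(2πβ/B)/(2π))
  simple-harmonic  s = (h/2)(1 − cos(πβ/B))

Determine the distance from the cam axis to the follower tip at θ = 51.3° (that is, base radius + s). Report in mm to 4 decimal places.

seg 1 [0°–42.1°] dwell: s stays 0.0000
seg 2 [42.1°–140.9°] cycloidal, h=28: θ=51.3° here. β=9.2, B=98.8. 28·(0.0931 − sin(2π·0.0931)/(2π)) = 0.1462 → s = 0.1462
radial distance = base radius + s = 47 + 0.1462 = 47.1462

47.1462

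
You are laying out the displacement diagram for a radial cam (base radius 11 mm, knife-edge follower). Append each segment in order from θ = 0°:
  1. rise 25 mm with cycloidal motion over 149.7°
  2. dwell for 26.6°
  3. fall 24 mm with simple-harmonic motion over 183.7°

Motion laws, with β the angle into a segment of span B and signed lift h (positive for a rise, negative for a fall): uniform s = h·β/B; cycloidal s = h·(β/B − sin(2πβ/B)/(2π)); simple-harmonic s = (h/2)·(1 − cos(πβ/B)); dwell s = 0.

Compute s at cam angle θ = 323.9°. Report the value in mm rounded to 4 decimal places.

seg 1 [0°–149.7°] cycloidal, h=25: full span → s += 25 → s = 25.0000
seg 2 [149.7°–176.3°] dwell: s stays 25.0000
seg 3 [176.3°–360°] simple-harmonic, h=-24: θ=323.9° here. β=147.6, B=183.7. -24/2·(1 − cos(π·0.8035)) = -21.7848 → s = 3.2152

3.2152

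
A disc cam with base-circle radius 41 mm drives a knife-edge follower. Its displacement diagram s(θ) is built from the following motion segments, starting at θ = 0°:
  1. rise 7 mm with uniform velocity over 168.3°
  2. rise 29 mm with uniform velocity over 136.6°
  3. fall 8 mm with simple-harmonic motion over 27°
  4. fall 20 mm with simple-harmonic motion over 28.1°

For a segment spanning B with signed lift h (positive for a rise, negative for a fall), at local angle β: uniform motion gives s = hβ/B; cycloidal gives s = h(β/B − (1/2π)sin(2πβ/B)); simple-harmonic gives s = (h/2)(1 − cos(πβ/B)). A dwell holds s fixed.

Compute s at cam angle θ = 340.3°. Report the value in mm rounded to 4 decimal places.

seg 1 [0°–168.3°] uniform, h=7: full span → s += 7 → s = 7.0000
seg 2 [168.3°–304.9°] uniform, h=29: full span → s += 29 → s = 36.0000
seg 3 [304.9°–331.9°] simple-harmonic, h=-8: full span → s += -8 → s = 28.0000
seg 4 [331.9°–360°] simple-harmonic, h=-20: θ=340.3° here. β=8.4, B=28.1. -20/2·(1 − cos(π·0.2989)) = -4.0950 → s = 23.9050

23.9050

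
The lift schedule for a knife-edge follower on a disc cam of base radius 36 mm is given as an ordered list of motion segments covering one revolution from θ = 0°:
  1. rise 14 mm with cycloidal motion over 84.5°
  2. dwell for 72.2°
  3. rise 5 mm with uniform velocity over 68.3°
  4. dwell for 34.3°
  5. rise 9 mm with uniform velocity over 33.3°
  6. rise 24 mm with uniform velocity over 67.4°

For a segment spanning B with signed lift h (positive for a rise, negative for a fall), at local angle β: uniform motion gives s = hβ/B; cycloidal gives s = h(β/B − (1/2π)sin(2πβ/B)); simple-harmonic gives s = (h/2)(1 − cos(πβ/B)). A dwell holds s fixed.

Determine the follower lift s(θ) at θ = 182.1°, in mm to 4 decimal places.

seg 1 [0°–84.5°] cycloidal, h=14: full span → s += 14 → s = 14.0000
seg 2 [84.5°–156.7°] dwell: s stays 14.0000
seg 3 [156.7°–225°] uniform, h=5: θ=182.1° here. β=25.4, B=68.3. 5·25.4/68.3 = 1.8594 → s = 15.8594

15.8594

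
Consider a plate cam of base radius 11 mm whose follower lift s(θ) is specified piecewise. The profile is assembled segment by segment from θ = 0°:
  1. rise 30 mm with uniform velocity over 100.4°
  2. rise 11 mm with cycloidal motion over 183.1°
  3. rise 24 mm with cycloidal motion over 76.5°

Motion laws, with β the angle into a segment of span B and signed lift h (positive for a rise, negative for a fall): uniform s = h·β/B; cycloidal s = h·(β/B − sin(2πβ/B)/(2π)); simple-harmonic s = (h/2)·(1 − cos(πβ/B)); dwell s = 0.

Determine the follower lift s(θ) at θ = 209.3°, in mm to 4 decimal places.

seg 1 [0°–100.4°] uniform, h=30: full span → s += 30 → s = 30.0000
seg 2 [100.4°–283.5°] cycloidal, h=11: θ=209.3° here. β=108.9, B=183.1. 11·(0.5948 − sin(2π·0.5948)/(2π)) = 7.5242 → s = 37.5242

37.5242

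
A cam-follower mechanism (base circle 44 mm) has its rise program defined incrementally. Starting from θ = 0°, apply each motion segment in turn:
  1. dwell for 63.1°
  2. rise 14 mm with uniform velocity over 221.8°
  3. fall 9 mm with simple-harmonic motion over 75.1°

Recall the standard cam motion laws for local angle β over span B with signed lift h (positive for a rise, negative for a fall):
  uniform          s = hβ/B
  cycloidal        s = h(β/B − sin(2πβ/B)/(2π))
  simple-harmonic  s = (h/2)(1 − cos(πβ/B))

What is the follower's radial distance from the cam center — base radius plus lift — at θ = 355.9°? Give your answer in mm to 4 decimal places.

seg 1 [0°–63.1°] dwell: s stays 0.0000
seg 2 [63.1°–284.9°] uniform, h=14: full span → s += 14 → s = 14.0000
seg 3 [284.9°–360°] simple-harmonic, h=-9: θ=355.9° here. β=71, B=75.1. -9/2·(1 − cos(π·0.9454)) = -8.9340 → s = 5.0660
radial distance = base radius + s = 44 + 5.0660 = 49.0660

49.0660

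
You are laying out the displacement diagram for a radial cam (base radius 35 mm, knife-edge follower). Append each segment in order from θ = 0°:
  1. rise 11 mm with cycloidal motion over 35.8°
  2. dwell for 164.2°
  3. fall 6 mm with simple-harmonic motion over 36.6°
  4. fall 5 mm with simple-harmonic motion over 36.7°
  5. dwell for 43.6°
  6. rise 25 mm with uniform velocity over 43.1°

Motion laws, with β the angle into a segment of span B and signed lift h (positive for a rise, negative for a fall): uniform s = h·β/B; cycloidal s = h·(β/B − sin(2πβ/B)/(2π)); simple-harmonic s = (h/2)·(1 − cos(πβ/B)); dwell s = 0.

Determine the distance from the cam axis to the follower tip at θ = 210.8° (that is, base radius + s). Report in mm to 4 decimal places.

seg 1 [0°–35.8°] cycloidal, h=11: full span → s += 11 → s = 11.0000
seg 2 [35.8°–200°] dwell: s stays 11.0000
seg 3 [200°–236.6°] simple-harmonic, h=-6: θ=210.8° here. β=10.8, B=36.6. -6/2·(1 − cos(π·0.2951)) = -1.1994 → s = 9.8006
radial distance = base radius + s = 35 + 9.8006 = 44.8006

44.8006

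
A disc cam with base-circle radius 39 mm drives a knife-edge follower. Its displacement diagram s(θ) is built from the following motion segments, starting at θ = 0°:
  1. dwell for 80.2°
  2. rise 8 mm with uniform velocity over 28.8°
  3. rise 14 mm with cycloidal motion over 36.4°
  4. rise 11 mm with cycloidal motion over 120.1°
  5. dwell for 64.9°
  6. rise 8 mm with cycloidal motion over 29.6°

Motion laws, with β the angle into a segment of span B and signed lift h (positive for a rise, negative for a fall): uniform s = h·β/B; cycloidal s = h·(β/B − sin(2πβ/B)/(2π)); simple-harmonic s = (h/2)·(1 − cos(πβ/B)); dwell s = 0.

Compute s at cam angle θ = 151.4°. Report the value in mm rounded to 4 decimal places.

seg 1 [0°–80.2°] dwell: s stays 0.0000
seg 2 [80.2°–109°] uniform, h=8: full span → s += 8 → s = 8.0000
seg 3 [109°–145.4°] cycloidal, h=14: full span → s += 14 → s = 22.0000
seg 4 [145.4°–265.5°] cycloidal, h=11: θ=151.4° here. β=6, B=120.1. 11·(0.0500 − sin(2π·0.0500)/(2π)) = 0.0090 → s = 22.0090

22.0090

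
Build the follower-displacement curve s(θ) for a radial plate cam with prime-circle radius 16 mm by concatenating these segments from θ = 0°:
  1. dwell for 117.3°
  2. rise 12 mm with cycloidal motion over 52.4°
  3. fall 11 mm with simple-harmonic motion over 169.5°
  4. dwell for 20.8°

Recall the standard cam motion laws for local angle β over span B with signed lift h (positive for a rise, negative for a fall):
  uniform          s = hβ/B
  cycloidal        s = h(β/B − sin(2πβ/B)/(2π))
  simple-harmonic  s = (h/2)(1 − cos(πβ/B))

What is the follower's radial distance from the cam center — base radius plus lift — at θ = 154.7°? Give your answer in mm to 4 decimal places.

seg 1 [0°–117.3°] dwell: s stays 0.0000
seg 2 [117.3°–169.7°] cycloidal, h=12: θ=154.7° here. β=37.4, B=52.4. 12·(0.7137 − sin(2π·0.7137)/(2π)) = 10.4254 → s = 10.4254
radial distance = base radius + s = 16 + 10.4254 = 26.4254

26.4254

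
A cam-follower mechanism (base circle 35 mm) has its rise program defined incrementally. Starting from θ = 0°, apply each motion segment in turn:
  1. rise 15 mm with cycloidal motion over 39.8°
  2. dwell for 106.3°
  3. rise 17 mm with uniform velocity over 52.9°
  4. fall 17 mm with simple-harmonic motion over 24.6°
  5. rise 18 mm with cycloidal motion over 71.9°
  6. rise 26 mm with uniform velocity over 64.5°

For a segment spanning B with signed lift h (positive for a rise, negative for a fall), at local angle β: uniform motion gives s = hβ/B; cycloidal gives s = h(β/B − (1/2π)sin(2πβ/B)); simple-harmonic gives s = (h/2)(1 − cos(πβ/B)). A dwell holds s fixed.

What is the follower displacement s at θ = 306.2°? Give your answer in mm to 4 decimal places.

seg 1 [0°–39.8°] cycloidal, h=15: full span → s += 15 → s = 15.0000
seg 2 [39.8°–146.1°] dwell: s stays 15.0000
seg 3 [146.1°–199°] uniform, h=17: full span → s += 17 → s = 32.0000
seg 4 [199°–223.6°] simple-harmonic, h=-17: full span → s += -17 → s = 15.0000
seg 5 [223.6°–295.5°] cycloidal, h=18: full span → s += 18 → s = 33.0000
seg 6 [295.5°–360°] uniform, h=26: θ=306.2° here. β=10.7, B=64.5. 26·10.7/64.5 = 4.3132 → s = 37.3132

37.3132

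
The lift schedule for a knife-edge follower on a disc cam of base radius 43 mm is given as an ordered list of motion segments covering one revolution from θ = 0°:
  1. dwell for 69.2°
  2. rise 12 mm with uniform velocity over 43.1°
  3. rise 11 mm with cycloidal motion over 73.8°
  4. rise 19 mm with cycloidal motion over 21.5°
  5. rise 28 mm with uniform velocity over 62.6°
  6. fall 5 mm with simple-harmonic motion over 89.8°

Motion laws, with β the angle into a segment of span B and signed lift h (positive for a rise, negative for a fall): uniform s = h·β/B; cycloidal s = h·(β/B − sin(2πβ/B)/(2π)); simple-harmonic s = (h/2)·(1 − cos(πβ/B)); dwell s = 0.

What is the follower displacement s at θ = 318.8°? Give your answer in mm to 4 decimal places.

seg 1 [0°–69.2°] dwell: s stays 0.0000
seg 2 [69.2°–112.3°] uniform, h=12: full span → s += 12 → s = 12.0000
seg 3 [112.3°–186.1°] cycloidal, h=11: full span → s += 11 → s = 23.0000
seg 4 [186.1°–207.6°] cycloidal, h=19: full span → s += 19 → s = 42.0000
seg 5 [207.6°–270.2°] uniform, h=28: full span → s += 28 → s = 70.0000
seg 6 [270.2°–360°] simple-harmonic, h=-5: θ=318.8° here. β=48.6, B=89.8. -5/2·(1 − cos(π·0.5412)) = -2.8227 → s = 67.1773

67.1773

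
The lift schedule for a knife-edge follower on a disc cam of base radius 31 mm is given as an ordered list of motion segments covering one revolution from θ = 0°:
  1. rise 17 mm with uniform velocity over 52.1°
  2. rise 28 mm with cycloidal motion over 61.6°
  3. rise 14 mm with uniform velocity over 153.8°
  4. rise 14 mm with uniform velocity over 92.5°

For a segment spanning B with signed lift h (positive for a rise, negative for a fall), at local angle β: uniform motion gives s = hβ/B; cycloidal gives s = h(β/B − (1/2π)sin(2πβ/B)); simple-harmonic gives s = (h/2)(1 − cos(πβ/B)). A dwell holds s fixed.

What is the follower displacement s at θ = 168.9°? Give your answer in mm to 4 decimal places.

seg 1 [0°–52.1°] uniform, h=17: full span → s += 17 → s = 17.0000
seg 2 [52.1°–113.7°] cycloidal, h=28: full span → s += 28 → s = 45.0000
seg 3 [113.7°–267.5°] uniform, h=14: θ=168.9° here. β=55.2, B=153.8. 14·55.2/153.8 = 5.0247 → s = 50.0247

50.0247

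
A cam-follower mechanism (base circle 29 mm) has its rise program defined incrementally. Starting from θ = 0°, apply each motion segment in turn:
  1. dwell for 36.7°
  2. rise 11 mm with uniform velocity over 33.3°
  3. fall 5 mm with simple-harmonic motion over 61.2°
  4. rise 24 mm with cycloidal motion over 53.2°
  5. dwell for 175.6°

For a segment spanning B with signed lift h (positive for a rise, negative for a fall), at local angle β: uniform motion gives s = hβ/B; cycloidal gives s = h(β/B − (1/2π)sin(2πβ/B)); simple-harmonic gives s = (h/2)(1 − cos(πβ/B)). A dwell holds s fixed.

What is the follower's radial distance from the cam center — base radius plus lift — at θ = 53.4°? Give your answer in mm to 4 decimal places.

seg 1 [0°–36.7°] dwell: s stays 0.0000
seg 2 [36.7°–70°] uniform, h=11: θ=53.4° here. β=16.7, B=33.3. 11·16.7/33.3 = 5.5165 → s = 5.5165
radial distance = base radius + s = 29 + 5.5165 = 34.5165

34.5165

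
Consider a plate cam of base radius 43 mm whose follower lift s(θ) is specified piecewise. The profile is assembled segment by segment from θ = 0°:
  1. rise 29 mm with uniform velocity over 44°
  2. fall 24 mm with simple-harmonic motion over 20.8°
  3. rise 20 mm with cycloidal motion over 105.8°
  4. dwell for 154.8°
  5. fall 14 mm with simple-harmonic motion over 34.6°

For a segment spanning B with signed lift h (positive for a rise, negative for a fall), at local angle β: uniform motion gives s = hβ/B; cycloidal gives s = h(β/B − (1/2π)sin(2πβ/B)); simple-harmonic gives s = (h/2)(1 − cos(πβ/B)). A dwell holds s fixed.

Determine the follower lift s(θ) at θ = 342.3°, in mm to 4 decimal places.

seg 1 [0°–44°] uniform, h=29: full span → s += 29 → s = 29.0000
seg 2 [44°–64.8°] simple-harmonic, h=-24: full span → s += -24 → s = 5.0000
seg 3 [64.8°–170.6°] cycloidal, h=20: full span → s += 20 → s = 25.0000
seg 4 [170.6°–325.4°] dwell: s stays 25.0000
seg 5 [325.4°–360°] simple-harmonic, h=-14: θ=342.3° here. β=16.9, B=34.6. -14/2·(1 − cos(π·0.4884)) = -6.7458 → s = 18.2542

18.2542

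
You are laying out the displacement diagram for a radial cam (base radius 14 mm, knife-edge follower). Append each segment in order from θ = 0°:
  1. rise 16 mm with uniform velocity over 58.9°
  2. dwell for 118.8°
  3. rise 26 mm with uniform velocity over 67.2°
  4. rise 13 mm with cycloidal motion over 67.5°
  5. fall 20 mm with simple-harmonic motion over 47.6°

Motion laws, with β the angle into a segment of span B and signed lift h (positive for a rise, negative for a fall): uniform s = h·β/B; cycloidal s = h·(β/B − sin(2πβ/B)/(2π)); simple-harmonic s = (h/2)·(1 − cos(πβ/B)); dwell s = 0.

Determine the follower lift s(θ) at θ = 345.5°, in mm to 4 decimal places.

seg 1 [0°–58.9°] uniform, h=16: full span → s += 16 → s = 16.0000
seg 2 [58.9°–177.7°] dwell: s stays 16.0000
seg 3 [177.7°–244.9°] uniform, h=26: full span → s += 26 → s = 42.0000
seg 4 [244.9°–312.4°] cycloidal, h=13: full span → s += 13 → s = 55.0000
seg 5 [312.4°–360°] simple-harmonic, h=-20: θ=345.5° here. β=33.1, B=47.6. -20/2·(1 − cos(π·0.6954)) = -15.7598 → s = 39.2402

39.2402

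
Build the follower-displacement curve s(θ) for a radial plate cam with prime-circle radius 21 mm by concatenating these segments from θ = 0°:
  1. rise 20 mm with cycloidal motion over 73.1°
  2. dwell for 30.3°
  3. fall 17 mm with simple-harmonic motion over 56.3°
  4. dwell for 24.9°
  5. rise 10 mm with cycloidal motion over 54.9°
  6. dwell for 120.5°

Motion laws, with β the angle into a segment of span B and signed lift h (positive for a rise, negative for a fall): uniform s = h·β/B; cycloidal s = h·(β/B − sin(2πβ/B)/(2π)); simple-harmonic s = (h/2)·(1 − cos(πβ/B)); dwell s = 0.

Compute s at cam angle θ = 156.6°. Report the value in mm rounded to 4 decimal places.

seg 1 [0°–73.1°] cycloidal, h=20: full span → s += 20 → s = 20.0000
seg 2 [73.1°–103.4°] dwell: s stays 20.0000
seg 3 [103.4°–159.7°] simple-harmonic, h=-17: θ=156.6° here. β=53.2, B=56.3. -17/2·(1 − cos(π·0.9449)) = -16.8731 → s = 3.1269

3.1269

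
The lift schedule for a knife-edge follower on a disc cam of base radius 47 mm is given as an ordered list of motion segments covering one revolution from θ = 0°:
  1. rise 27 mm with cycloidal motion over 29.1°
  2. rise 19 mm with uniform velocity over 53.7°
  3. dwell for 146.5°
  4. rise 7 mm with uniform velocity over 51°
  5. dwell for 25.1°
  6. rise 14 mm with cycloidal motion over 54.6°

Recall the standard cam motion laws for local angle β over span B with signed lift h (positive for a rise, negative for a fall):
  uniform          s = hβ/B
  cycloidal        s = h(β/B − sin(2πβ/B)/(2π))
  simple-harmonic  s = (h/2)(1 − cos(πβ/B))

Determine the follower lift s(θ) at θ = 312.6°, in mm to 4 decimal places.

seg 1 [0°–29.1°] cycloidal, h=27: full span → s += 27 → s = 27.0000
seg 2 [29.1°–82.8°] uniform, h=19: full span → s += 19 → s = 46.0000
seg 3 [82.8°–229.3°] dwell: s stays 46.0000
seg 4 [229.3°–280.3°] uniform, h=7: full span → s += 7 → s = 53.0000
seg 5 [280.3°–305.4°] dwell: s stays 53.0000
seg 6 [305.4°–360°] cycloidal, h=14: θ=312.6° here. β=7.2, B=54.6. 14·(0.1319 − sin(2π·0.1319)/(2π)) = 0.2041 → s = 53.2041

53.2041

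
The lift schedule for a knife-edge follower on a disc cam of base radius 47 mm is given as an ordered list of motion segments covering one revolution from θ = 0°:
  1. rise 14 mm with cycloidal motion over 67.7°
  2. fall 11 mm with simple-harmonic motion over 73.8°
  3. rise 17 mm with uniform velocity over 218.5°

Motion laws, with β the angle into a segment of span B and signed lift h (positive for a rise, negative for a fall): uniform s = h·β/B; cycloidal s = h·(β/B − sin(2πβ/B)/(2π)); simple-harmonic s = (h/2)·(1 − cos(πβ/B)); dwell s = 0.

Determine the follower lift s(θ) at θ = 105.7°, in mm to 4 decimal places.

seg 1 [0°–67.7°] cycloidal, h=14: full span → s += 14 → s = 14.0000
seg 2 [67.7°–141.5°] simple-harmonic, h=-11: θ=105.7° here. β=38, B=73.8. -11/2·(1 − cos(π·0.5149)) = -5.7574 → s = 8.2426

8.2426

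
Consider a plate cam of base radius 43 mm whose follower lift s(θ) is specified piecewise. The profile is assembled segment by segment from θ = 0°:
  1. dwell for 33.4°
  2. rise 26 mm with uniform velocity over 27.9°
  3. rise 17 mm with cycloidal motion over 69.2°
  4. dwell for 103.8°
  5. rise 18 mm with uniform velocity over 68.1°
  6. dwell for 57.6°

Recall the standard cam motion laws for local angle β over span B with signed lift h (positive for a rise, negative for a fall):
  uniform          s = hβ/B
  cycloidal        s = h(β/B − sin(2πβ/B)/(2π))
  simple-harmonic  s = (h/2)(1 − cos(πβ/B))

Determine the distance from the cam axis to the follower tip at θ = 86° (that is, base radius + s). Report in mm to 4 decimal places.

seg 1 [0°–33.4°] dwell: s stays 0.0000
seg 2 [33.4°–61.3°] uniform, h=26: full span → s += 26 → s = 26.0000
seg 3 [61.3°–130.5°] cycloidal, h=17: θ=86° here. β=24.7, B=69.2. 17·(0.3569 − sin(2π·0.3569)/(2π)) = 3.9504 → s = 29.9504
radial distance = base radius + s = 43 + 29.9504 = 72.9504

72.9504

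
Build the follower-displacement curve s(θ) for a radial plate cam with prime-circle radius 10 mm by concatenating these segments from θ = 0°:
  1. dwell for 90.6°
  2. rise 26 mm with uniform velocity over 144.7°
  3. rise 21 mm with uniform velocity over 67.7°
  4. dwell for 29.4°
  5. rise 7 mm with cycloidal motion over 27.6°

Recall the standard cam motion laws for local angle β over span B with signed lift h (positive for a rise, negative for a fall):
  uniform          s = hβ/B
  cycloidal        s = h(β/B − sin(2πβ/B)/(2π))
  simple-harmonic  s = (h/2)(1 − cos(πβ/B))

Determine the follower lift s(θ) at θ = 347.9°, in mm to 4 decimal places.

seg 1 [0°–90.6°] dwell: s stays 0.0000
seg 2 [90.6°–235.3°] uniform, h=26: full span → s += 26 → s = 26.0000
seg 3 [235.3°–303°] uniform, h=21: full span → s += 21 → s = 47.0000
seg 4 [303°–332.4°] dwell: s stays 47.0000
seg 5 [332.4°–360°] cycloidal, h=7: θ=347.9° here. β=15.5, B=27.6. 7·(0.5616 − sin(2π·0.5616)/(2π)) = 4.3516 → s = 51.3516

51.3516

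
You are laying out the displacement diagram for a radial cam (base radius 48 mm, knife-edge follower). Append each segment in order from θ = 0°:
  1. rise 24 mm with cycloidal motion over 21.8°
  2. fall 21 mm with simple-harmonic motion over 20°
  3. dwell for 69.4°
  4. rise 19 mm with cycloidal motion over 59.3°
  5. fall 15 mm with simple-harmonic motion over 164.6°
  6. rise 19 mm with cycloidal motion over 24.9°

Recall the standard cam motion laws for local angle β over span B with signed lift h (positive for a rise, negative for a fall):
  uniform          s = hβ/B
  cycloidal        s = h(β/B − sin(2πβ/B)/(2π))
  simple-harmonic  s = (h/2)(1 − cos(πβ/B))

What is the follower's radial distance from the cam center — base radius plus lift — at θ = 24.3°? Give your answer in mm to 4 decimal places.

seg 1 [0°–21.8°] cycloidal, h=24: full span → s += 24 → s = 24.0000
seg 2 [21.8°–41.8°] simple-harmonic, h=-21: θ=24.3° here. β=2.5, B=20. -21/2·(1 − cos(π·0.1250)) = -0.7993 → s = 23.2007
radial distance = base radius + s = 48 + 23.2007 = 71.2007

71.2007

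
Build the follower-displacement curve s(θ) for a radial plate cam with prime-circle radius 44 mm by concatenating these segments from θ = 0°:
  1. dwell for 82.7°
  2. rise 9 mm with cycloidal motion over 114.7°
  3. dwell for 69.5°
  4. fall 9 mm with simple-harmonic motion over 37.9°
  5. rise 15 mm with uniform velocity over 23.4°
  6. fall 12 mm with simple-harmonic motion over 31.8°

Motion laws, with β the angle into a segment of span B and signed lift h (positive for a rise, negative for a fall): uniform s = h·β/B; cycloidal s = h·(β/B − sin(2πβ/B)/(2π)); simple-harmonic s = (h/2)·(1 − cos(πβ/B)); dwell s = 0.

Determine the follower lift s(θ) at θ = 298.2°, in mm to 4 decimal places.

seg 1 [0°–82.7°] dwell: s stays 0.0000
seg 2 [82.7°–197.4°] cycloidal, h=9: full span → s += 9 → s = 9.0000
seg 3 [197.4°–266.9°] dwell: s stays 9.0000
seg 4 [266.9°–304.8°] simple-harmonic, h=-9: θ=298.2° here. β=31.3, B=37.9. -9/2·(1 − cos(π·0.8259)) = -8.3432 → s = 0.6568

0.6568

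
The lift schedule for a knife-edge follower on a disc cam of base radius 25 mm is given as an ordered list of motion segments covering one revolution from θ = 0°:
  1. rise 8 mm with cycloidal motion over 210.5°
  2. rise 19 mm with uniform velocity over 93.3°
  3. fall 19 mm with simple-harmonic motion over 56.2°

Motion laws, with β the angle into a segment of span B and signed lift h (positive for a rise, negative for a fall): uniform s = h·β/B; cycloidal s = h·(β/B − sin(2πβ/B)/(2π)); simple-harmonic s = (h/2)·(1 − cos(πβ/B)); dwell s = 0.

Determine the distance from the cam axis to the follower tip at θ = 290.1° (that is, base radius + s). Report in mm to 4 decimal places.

seg 1 [0°–210.5°] cycloidal, h=8: full span → s += 8 → s = 8.0000
seg 2 [210.5°–303.8°] uniform, h=19: θ=290.1° here. β=79.6, B=93.3. 19·79.6/93.3 = 16.2101 → s = 24.2101
radial distance = base radius + s = 25 + 24.2101 = 49.2101

49.2101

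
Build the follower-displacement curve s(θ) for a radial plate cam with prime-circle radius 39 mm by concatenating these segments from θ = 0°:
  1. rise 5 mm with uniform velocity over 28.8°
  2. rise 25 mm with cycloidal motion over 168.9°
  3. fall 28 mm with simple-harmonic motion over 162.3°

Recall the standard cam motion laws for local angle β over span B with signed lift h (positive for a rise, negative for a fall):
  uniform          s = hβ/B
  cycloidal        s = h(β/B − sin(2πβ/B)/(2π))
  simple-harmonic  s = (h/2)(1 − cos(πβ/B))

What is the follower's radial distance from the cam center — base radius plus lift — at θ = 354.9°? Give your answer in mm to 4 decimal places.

seg 1 [0°–28.8°] uniform, h=5: full span → s += 5 → s = 5.0000
seg 2 [28.8°–197.7°] cycloidal, h=25: full span → s += 25 → s = 30.0000
seg 3 [197.7°–360°] simple-harmonic, h=-28: θ=354.9° here. β=157.2, B=162.3. -28/2·(1 − cos(π·0.9686)) = -27.9318 → s = 2.0682
radial distance = base radius + s = 39 + 2.0682 = 41.0682

41.0682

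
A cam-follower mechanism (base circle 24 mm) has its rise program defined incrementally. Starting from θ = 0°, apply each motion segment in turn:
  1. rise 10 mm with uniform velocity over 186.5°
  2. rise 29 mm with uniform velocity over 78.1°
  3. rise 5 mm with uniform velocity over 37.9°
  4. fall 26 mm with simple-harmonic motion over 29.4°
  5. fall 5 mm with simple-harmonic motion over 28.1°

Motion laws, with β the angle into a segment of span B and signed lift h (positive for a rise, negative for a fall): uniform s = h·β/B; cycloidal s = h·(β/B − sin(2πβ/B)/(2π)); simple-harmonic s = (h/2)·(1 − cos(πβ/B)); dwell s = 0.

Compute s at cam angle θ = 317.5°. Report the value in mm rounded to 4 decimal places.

seg 1 [0°–186.5°] uniform, h=10: full span → s += 10 → s = 10.0000
seg 2 [186.5°–264.6°] uniform, h=29: full span → s += 29 → s = 39.0000
seg 3 [264.6°–302.5°] uniform, h=5: full span → s += 5 → s = 44.0000
seg 4 [302.5°–331.9°] simple-harmonic, h=-26: θ=317.5° here. β=15, B=29.4. -26/2·(1 − cos(π·0.5102)) = -13.4167 → s = 30.5833

30.5833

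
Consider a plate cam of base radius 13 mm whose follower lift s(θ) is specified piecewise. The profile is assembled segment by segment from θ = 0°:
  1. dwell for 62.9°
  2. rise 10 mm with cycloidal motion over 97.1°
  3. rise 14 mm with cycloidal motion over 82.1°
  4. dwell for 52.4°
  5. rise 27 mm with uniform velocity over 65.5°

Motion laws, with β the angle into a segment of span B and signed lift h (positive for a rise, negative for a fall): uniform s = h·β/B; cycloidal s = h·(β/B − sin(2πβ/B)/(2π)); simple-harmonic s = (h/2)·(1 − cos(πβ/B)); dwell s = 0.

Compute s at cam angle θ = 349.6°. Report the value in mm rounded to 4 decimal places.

seg 1 [0°–62.9°] dwell: s stays 0.0000
seg 2 [62.9°–160°] cycloidal, h=10: full span → s += 10 → s = 10.0000
seg 3 [160°–242.1°] cycloidal, h=14: full span → s += 14 → s = 24.0000
seg 4 [242.1°–294.5°] dwell: s stays 24.0000
seg 5 [294.5°–360°] uniform, h=27: θ=349.6° here. β=55.1, B=65.5. 27·55.1/65.5 = 22.7130 → s = 46.7130

46.7130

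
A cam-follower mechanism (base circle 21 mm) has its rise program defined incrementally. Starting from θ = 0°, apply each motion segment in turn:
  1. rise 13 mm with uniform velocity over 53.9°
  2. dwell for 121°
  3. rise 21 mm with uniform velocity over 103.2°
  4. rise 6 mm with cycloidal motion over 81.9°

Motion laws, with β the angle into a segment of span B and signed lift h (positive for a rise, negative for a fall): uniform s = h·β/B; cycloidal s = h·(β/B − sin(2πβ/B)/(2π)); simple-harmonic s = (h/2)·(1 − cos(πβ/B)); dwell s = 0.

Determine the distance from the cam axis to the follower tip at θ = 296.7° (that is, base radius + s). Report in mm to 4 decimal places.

seg 1 [0°–53.9°] uniform, h=13: full span → s += 13 → s = 13.0000
seg 2 [53.9°–174.9°] dwell: s stays 13.0000
seg 3 [174.9°–278.1°] uniform, h=21: full span → s += 21 → s = 34.0000
seg 4 [278.1°–360°] cycloidal, h=6: θ=296.7° here. β=18.6, B=81.9. 6·(0.2271 − sin(2π·0.2271)/(2π)) = 0.4176 → s = 34.4176
radial distance = base radius + s = 21 + 34.4176 = 55.4176

55.4176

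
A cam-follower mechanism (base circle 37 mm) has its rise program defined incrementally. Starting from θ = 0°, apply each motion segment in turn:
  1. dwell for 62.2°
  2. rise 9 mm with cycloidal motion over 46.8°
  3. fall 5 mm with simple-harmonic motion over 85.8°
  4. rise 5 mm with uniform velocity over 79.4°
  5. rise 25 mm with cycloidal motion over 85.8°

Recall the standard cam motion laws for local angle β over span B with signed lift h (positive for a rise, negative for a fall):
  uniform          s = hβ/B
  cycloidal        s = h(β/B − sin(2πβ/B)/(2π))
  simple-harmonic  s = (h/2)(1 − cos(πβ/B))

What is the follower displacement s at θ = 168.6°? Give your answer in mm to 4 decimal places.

seg 1 [0°–62.2°] dwell: s stays 0.0000
seg 2 [62.2°–109°] cycloidal, h=9: full span → s += 9 → s = 9.0000
seg 3 [109°–194.8°] simple-harmonic, h=-5: θ=168.6° here. β=59.6, B=85.8. -5/2·(1 − cos(π·0.6946)) = -3.9352 → s = 5.0648

5.0648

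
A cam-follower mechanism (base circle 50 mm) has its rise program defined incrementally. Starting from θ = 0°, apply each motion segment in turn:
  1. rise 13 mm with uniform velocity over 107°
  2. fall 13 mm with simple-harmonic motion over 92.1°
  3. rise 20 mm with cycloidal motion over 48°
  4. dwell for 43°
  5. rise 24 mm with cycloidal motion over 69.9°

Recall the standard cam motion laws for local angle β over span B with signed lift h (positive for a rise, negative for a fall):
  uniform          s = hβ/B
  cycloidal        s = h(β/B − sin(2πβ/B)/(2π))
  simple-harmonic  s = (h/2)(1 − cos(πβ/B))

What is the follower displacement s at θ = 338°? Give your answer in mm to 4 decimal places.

seg 1 [0°–107°] uniform, h=13: full span → s += 13 → s = 13.0000
seg 2 [107°–199.1°] simple-harmonic, h=-13: full span → s += -13 → s = 0.0000
seg 3 [199.1°–247.1°] cycloidal, h=20: full span → s += 20 → s = 20.0000
seg 4 [247.1°–290.1°] dwell: s stays 20.0000
seg 5 [290.1°–360°] cycloidal, h=24: θ=338° here. β=47.9, B=69.9. 24·(0.6853 − sin(2π·0.6853)/(2π)) = 19.9544 → s = 39.9544

39.9544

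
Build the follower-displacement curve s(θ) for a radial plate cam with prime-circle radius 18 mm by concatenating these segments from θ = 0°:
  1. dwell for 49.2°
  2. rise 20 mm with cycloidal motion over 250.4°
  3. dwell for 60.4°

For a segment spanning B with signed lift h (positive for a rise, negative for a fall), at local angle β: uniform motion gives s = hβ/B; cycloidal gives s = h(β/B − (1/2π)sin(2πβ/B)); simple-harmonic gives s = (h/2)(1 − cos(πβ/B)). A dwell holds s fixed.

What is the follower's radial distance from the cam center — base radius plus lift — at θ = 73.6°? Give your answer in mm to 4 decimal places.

seg 1 [0°–49.2°] dwell: s stays 0.0000
seg 2 [49.2°–299.6°] cycloidal, h=20: θ=73.6° here. β=24.4, B=250.4. 20·(0.0974 − sin(2π·0.0974)/(2π)) = 0.1195 → s = 0.1195
radial distance = base radius + s = 18 + 0.1195 = 18.1195

18.1195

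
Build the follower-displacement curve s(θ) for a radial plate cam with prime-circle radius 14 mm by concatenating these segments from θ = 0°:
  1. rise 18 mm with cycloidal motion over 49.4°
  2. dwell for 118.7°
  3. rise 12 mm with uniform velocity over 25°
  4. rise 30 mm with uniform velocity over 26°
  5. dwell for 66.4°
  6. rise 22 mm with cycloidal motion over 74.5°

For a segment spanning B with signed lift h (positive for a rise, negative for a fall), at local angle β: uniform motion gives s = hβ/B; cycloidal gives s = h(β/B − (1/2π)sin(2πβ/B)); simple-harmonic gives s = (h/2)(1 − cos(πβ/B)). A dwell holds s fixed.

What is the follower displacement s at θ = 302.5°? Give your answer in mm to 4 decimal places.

seg 1 [0°–49.4°] cycloidal, h=18: full span → s += 18 → s = 18.0000
seg 2 [49.4°–168.1°] dwell: s stays 18.0000
seg 3 [168.1°–193.1°] uniform, h=12: full span → s += 12 → s = 30.0000
seg 4 [193.1°–219.1°] uniform, h=30: full span → s += 30 → s = 60.0000
seg 5 [219.1°–285.5°] dwell: s stays 60.0000
seg 6 [285.5°–360°] cycloidal, h=22: θ=302.5° here. β=17, B=74.5. 22·(0.2282 − sin(2π·0.2282)/(2π)) = 1.5516 → s = 61.5516

61.5516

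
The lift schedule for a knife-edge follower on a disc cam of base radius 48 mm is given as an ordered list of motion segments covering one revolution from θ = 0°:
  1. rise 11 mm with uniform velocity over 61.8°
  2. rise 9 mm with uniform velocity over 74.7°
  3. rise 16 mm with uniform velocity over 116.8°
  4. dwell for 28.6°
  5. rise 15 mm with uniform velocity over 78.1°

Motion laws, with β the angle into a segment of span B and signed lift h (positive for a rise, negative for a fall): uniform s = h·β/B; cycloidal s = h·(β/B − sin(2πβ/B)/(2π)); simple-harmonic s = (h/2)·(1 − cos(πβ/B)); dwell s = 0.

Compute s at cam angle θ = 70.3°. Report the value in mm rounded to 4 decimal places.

seg 1 [0°–61.8°] uniform, h=11: full span → s += 11 → s = 11.0000
seg 2 [61.8°–136.5°] uniform, h=9: θ=70.3° here. β=8.5, B=74.7. 9·8.5/74.7 = 1.0241 → s = 12.0241

12.0241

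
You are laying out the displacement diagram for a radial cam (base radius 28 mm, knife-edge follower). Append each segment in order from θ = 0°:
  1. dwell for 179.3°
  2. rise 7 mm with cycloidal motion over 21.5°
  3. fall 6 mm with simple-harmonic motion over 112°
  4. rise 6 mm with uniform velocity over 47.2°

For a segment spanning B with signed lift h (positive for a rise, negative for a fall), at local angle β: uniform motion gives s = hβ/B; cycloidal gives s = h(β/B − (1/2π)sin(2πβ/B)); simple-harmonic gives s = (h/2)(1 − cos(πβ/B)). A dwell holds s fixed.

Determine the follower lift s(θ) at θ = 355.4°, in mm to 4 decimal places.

seg 1 [0°–179.3°] dwell: s stays 0.0000
seg 2 [179.3°–200.8°] cycloidal, h=7: full span → s += 7 → s = 7.0000
seg 3 [200.8°–312.8°] simple-harmonic, h=-6: full span → s += -6 → s = 1.0000
seg 4 [312.8°–360°] uniform, h=6: θ=355.4° here. β=42.6, B=47.2. 6·42.6/47.2 = 5.4153 → s = 6.4153

6.4153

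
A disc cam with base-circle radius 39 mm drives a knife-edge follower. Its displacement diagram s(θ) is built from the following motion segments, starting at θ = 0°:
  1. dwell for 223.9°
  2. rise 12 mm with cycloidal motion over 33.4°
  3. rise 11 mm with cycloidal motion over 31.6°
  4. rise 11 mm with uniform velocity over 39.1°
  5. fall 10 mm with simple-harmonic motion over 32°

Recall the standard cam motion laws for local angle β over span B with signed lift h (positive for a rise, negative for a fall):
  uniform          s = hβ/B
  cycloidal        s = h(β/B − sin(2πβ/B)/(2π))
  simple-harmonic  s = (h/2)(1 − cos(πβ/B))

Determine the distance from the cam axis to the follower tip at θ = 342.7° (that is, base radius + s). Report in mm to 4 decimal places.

seg 1 [0°–223.9°] dwell: s stays 0.0000
seg 2 [223.9°–257.3°] cycloidal, h=12: full span → s += 12 → s = 12.0000
seg 3 [257.3°–288.9°] cycloidal, h=11: full span → s += 11 → s = 23.0000
seg 4 [288.9°–328°] uniform, h=11: full span → s += 11 → s = 34.0000
seg 5 [328°–360°] simple-harmonic, h=-10: θ=342.7° here. β=14.7, B=32. -10/2·(1 − cos(π·0.4594)) = -4.3636 → s = 29.6364
radial distance = base radius + s = 39 + 29.6364 = 68.6364

68.6364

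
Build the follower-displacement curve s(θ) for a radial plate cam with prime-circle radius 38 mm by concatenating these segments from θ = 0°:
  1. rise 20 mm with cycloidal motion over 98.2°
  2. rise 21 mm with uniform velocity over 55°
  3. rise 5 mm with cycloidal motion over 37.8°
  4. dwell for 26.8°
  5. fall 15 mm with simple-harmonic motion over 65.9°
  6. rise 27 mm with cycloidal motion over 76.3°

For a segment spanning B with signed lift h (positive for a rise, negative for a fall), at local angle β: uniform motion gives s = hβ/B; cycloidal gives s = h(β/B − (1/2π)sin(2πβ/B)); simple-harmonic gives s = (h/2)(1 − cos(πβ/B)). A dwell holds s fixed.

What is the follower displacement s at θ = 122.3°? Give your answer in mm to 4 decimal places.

seg 1 [0°–98.2°] cycloidal, h=20: full span → s += 20 → s = 20.0000
seg 2 [98.2°–153.2°] uniform, h=21: θ=122.3° here. β=24.1, B=55. 21·24.1/55 = 9.2018 → s = 29.2018

29.2018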